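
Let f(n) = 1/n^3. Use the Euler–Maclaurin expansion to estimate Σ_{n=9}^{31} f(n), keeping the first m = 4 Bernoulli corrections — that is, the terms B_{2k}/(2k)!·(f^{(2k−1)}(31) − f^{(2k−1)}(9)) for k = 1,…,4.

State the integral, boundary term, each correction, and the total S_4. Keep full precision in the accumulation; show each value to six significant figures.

S_4 ≈ 0.00639288

The integral term ∫_9^31 1/x^3 dx = 0.00565255.
Endpoint term: (f(9) + f(31))/2 = (0.00137174 + 3.35672e-05)/2 = 0.000702655.
Integral + boundary = 0.00635520.
Correction k=1: B_{2}/2! · (f^{(1)}(31) − f^{(1)}(9)) = 1/12 · (-3.24844e-06 − (-0.000457247)) = 3.78332e-05.
After k=1: 0.00639304.
Correction k=2: B_{4}/4! · (f^{(3)}(31) − f^{(3)}(9)) = −1/720 · (-6.76054e-08 − (-0.000112901)) = -1.56712e-07.
After k=2: 0.00639288.
Correction k=3: B_{6}/6! · (f^{(5)}(31) − f^{(5)}(9)) = 1/30240 · (-2.95466e-09 − (-5.85410e-05)) = 1.93578e-09.
After k=3: 0.00639288.
Correction k=4: B_{8}/8! · (f^{(7)}(31) − f^{(7)}(9)) = −1/1209600 · (-2.21369e-10 − (-5.20365e-05)) = -4.30194e-11.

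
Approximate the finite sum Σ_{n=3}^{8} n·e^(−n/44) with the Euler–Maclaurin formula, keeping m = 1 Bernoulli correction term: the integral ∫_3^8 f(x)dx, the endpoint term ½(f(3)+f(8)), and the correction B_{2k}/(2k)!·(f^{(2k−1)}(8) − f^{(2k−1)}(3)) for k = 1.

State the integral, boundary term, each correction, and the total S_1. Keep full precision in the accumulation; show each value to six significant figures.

The integral term ∫_3^8 x·e^(−x/44) dx = 24.0727.
Boundary: ½(f(3) + f(8)) = ½(2.80227 + 6.67002) = 4.73615.
So far: 28.8089.
Order-1 term: 1/12 · (0.682161 − 0.870403) = -0.0156868.

S_1 ≈ 28.7932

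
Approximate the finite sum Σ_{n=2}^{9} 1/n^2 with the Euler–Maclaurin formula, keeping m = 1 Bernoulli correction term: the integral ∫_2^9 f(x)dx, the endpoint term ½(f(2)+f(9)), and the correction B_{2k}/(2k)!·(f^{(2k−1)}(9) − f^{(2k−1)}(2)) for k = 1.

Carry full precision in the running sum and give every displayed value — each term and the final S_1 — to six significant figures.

S_1 ≈ 0.540666

Integral: ∫_2^9 1/x^2 dx = 0.388889.
½[f(2) + f(9)] = ½[0.250000 + 0.0123457] = 0.131173.
So far: 0.520062.
Order-1 term: 1/12 · (-0.00274348 − (-0.250000)) = 0.0206047.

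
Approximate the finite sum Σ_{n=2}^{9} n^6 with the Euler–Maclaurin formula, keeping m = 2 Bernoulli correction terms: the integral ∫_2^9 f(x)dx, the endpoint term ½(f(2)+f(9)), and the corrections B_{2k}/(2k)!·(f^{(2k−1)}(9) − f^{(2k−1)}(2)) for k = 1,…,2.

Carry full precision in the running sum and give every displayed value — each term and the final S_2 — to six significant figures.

S_2 ≈ 978404

Integral: ∫_2^9 x^6 dx = 683263.
Boundary: ½(f(2) + f(9)) = ½(64.0000 + 531441) = 265752.
Integral + boundary = 949016.
k=1: B_{2}/(2)! × [f^{(1)}(9) − f^{(1)}(2)] = 1/12 × (354294 − 192.000) = 29508.5.
Running total after k=1: 978524.
k=2: B_{4}/(4)! × [f^{(3)}(9) − f^{(3)}(2)] = −1/720 × (87480.0 − 960.000) = -120.167.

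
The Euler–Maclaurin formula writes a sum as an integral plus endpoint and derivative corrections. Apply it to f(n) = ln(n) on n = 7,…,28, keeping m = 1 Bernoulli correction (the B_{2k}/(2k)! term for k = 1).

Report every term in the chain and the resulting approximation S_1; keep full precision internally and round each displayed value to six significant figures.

S_1 ≈ 61.3105

Integral: ∫_7^28 ln(x) dx = 58.6804.
½[f(7) + f(28)] = ½[1.94591 + 3.33220] = 2.63906.
Integral + boundary = 61.3194.
Correction k=1: B_{2}/2! · (f^{(1)}(28) − f^{(1)}(7)) = 1/12 · (0.0357143 − 0.142857) = -0.00892857.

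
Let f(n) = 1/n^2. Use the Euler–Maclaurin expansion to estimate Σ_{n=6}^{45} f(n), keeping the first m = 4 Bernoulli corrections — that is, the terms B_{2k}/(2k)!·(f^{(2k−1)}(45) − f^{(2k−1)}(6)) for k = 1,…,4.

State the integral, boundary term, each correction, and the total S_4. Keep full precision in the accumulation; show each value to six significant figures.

The integral term ∫_6^45 1/x^2 dx = 0.144444.
Boundary: ½(f(6) + f(45)) = ½(0.0277778 + 0.000493827) = 0.0141358.
Integral + boundary = 0.158580.
Order-1 term: 1/12 · (-2.19479e-05 − (-0.00925926)) = 0.000769776.
Running total after k=1: 0.159350.
Order-2 term: −1/720 · (-1.30061e-07 − (-0.00308642)) = -4.28651e-06.
Running total after k=2: 0.159346.
Order-3 term: 1/30240 · (-1.92684e-09 − (-0.00257202)) = 8.50534e-08.
Running total after k=3: 0.159346.
Order-4 term: −1/1209600 · (-5.32854e-11 − (-0.00400091)) = -3.30763e-09.

S_4 ≈ 0.159346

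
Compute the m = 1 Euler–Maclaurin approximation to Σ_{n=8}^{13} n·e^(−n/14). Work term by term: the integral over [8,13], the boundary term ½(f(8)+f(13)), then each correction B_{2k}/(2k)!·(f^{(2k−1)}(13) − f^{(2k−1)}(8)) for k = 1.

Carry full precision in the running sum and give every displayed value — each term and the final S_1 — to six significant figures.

S_1 ≈ 29.3880

∫_8^13 x·e^(−x/14) dx evaluates to 24.5787.
½[f(8) + f(13)] = ½[4.51774 + 5.13653] = 4.82714.
Running total after boundary: 29.4058.
Order-1 term: 1/12 · (0.0282227 − 0.242022) = -0.0178166.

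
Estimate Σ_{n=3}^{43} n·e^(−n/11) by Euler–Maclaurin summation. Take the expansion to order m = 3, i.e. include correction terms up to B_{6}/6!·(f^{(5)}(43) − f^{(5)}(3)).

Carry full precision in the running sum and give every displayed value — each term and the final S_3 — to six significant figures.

S_3 ≈ 106.848

∫_3^43 x·e^(−x/11) dx evaluates to 105.325.
Endpoint term: (f(3) + f(43))/2 = (2.28390 + 0.862525)/2 = 1.57321.
So far: 106.899.
Correction k=1: B_{2}/2! · (f^{(1)}(43) − f^{(1)}(3)) = 1/12 · (-0.0583527 − 0.553673) = -0.0510021.
Running total after k=1: 106.848.
Correction k=2: B_{4}/4! · (f^{(3)}(43) − f^{(3)}(3)) = −1/720 · (-0.000150704 − 0.0171593) = 2.40417e-05.
Running total after k=2: 106.848.
Correction k=3: B_{6}/6! · (f^{(5)}(43) − f^{(5)}(3)) = 1/30240 · (1.49459e-06 − 0.000245808) = -8.07915e-09.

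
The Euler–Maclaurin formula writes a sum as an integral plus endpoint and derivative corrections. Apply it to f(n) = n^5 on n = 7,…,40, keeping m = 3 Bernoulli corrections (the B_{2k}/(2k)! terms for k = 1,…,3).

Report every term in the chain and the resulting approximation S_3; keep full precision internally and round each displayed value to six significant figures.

Integral: ∫_7^40 x^5 dx = 6.82647e+08.
Endpoint term: (f(7) + f(40))/2 = (16807.0 + 1.02400e+08)/2 = 5.12084e+07.
So far: 7.33855e+08.
Order-1 term: 1/12 · (1.28000e+07 − 12005.0) = 1.06567e+06.
Running total after k=1: 7.34921e+08.
Order-2 term: −1/720 · (96000.0 − 2940.00) = -129.250.
Running total after k=2: 7.34921e+08.
Order-3 term: 1/30240 · (120.000 − 120.000) = 0.00000.

S_3 ≈ 7.34921e+08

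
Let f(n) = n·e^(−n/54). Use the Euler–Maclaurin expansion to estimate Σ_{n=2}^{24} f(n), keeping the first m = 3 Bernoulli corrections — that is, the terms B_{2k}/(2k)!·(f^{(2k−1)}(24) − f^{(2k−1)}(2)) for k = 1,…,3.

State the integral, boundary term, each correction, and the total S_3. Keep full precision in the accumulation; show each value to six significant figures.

S_3 ≈ 222.007

The integral term ∫_2^24 x·e^(−x/54) dx = 213.397.
Boundary: ½(f(2) + f(24)) = ½(1.92728 + 15.3883) = 8.65781.
Running total after boundary: 222.055.
Order-1 term: 1/12 · (0.356211 − 0.927950) = -0.0476449.
Partial sum through k=1: 222.007.
Order-2 term: −1/720 · (0.000561925 − 0.000979160) = 5.79494e-07.
Partial sum through k=2: 222.007.
Order-3 term: 1/30240 · (3.43516e-07 − 5.62446e-07) = -7.23977e-12.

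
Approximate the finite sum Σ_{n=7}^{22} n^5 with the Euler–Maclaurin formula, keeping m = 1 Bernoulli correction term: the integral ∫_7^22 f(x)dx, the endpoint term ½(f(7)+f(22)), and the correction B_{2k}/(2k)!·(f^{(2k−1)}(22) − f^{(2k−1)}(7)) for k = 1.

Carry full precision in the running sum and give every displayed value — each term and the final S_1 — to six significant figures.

The integral term ∫_7^22 x^5 dx = 1.88770e+07.
Boundary: ½(f(7) + f(22)) = ½(16807.0 + 5.15363e+06) = 2.58522e+06.
Integral + boundary = 2.14623e+07.
Order-1 term: 1/12 · (1.17128e+06 − 12005.0) = 96606.2.

S_1 ≈ 2.15589e+07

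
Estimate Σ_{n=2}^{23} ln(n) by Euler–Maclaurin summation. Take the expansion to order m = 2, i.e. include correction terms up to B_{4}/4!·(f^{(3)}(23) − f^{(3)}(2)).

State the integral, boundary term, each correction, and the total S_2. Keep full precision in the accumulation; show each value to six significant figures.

S_2 ≈ 51.6067

∫_2^23 ln(x) dx evaluates to 49.7301.
½[f(2) + f(23)] = ½[0.693147 + 3.13549] = 1.91432.
So far: 51.6444.
Correction k=1: B_{2}/2! · (f^{(1)}(23) − f^{(1)}(2)) = 1/12 · (0.0434783 − 0.500000) = -0.0380435.
Partial sum through k=1: 51.6063.
Correction k=2: B_{4}/4! · (f^{(3)}(23) − f^{(3)}(2)) = −1/720 · (0.000164379 − 0.250000) = 0.000346994.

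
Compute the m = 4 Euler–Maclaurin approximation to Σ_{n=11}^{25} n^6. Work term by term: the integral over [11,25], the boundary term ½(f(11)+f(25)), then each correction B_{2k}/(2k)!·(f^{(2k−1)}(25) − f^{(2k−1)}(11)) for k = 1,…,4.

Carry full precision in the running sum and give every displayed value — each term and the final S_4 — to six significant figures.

Integral: ∫_11^25 x^6 dx = 8.69147e+08.
½[f(11) + f(25)] = ½[1.77156e+06 + 2.44141e+08] = 1.22956e+08.
So far: 9.92103e+08.
k=1: B_{2}/(2)! × [f^{(1)}(25) − f^{(1)}(11)] = 1/12 × (5.85938e+07 − 966306) = 4.80229e+06.
Partial sum through k=1: 9.96905e+08.
k=2: B_{4}/(4)! × [f^{(3)}(25) − f^{(3)}(11)] = −1/720 × (1.87500e+06 − 159720) = -2382.33.
Partial sum through k=2: 9.96903e+08.
k=3: B_{6}/(6)! × [f^{(5)}(25) − f^{(5)}(11)] = 1/30240 × (18000.0 − 7920.00) = 0.333333.
Partial sum through k=3: 9.96903e+08.
k=4: B_{8}/(8)! × [f^{(7)}(25) − f^{(7)}(11)] = −1/1209600 × (0.00000 − 0.00000) = 0.00000.

S_4 ≈ 9.96903e+08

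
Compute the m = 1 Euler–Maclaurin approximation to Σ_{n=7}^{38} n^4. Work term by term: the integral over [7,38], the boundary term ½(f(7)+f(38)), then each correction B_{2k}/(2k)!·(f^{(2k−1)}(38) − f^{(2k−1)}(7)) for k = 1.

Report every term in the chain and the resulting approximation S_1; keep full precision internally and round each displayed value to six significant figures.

S_1 ≈ 1.69056e+07

Integral: ∫_7^38 x^4 dx = 1.58437e+07.
Endpoint term: (f(7) + f(38))/2 = (2401.00 + 2.08514e+06)/2 = 1.04377e+06.
Integral + boundary = 1.68874e+07.
Correction k=1: B_{2}/2! · (f^{(1)}(38) − f^{(1)}(7)) = 1/12 · (219488 − 1372.00) = 18176.3.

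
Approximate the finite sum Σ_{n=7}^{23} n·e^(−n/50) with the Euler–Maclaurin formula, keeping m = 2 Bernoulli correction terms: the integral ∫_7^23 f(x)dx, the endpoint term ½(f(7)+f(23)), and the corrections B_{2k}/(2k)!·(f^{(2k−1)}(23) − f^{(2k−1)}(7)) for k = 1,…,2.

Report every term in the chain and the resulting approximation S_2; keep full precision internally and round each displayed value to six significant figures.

S_2 ≈ 183.754

The integral term ∫_7^23 x·e^(−x/50) dx = 173.486.
Boundary: ½(f(7) + f(23)) = ½(6.08551 + 14.5195) = 10.3025.
Running total after boundary: 183.788.
Correction k=1: B_{2}/2! · (f^{(1)}(23) − f^{(1)}(7)) = 1/12 · (0.340893 − 0.747648) = -0.0338962.
Running total after k=1: 183.754.
Correction k=2: B_{4}/4! · (f^{(3)}(23) − f^{(3)}(7)) = −1/720 · (0.000641384 − 0.000994546) = 4.90502e-07.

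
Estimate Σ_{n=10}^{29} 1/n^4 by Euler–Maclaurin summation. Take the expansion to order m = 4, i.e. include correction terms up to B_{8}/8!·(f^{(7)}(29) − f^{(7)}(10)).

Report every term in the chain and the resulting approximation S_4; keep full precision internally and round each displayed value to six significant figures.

∫_10^29 1/x^4 dx evaluates to 0.000319666.
½[f(10) + f(29)] = ½[0.000100000 + 1.41387e-06] = 5.07069e-05.
So far: 0.000370373.
Order-1 term: 1/12 · (-1.95016e-07 − (-4.00000e-05)) = 3.31708e-06.
After k=1: 0.000373690.
Order-2 term: −1/720 · (-6.95657e-09 − (-1.20000e-05)) = -1.66570e-08.
After k=2: 0.000373673.
Order-3 term: 1/30240 · (-4.63220e-10 − (-6.72000e-06)) = 2.22207e-10.
After k=3: 0.000373674.
Order-4 term: −1/1209600 · (-4.95717e-11 − (-6.04800e-06)) = -4.99996e-12.

S_4 ≈ 0.000373674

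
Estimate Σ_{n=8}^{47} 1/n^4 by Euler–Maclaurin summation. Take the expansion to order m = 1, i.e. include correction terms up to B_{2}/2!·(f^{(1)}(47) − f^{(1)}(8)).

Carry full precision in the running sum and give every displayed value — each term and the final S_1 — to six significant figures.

S_1 ≈ 0.000780175

Integral: ∫_8^47 1/x^4 dx = 0.000647831.
½[f(8) + f(47)] = ½[0.000244141 + 2.04931e-07] = 0.000122173.
So far: 0.000770004.
Correction k=1: B_{2}/2! · (f^{(1)}(47) − f^{(1)}(8)) = 1/12 · (-1.74410e-08 − (-0.000122070)) = 1.01711e-05.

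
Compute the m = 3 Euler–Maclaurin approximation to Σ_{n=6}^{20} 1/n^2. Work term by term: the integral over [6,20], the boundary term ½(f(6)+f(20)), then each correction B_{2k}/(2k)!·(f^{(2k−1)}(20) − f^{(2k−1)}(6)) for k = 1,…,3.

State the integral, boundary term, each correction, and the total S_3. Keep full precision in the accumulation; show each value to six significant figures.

S_3 ≈ 0.132552

The integral term ∫_6^20 1/x^2 dx = 0.116667.
Boundary: ½(f(6) + f(20)) = ½(0.0277778 + 0.00250000) = 0.0151389.
Running total after boundary: 0.131806.
k=1: B_{2}/(2)! × [f^{(1)}(20) − f^{(1)}(6)] = 1/12 × (-0.000250000 − (-0.00925926)) = 0.000750772.
After k=1: 0.132556.
k=2: B_{4}/(4)! × [f^{(3)}(20) − f^{(3)}(6)] = −1/720 × (-7.50000e-06 − (-0.00308642)) = -4.27628e-06.
After k=2: 0.132552.
k=3: B_{6}/(6)! × [f^{(5)}(20) − f^{(5)}(6)] = 1/30240 × (-5.62500e-07 − (-0.00257202)) = 8.50349e-08.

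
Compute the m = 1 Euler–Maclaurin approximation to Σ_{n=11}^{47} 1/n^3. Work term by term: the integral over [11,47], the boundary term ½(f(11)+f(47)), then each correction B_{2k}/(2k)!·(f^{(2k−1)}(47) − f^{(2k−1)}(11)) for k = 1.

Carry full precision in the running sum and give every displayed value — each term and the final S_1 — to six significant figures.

S_1 ≈ 0.00430338

Integral: ∫_11^47 1/x^3 dx = 0.00390588.
Boundary: ½(f(11) + f(47)) = ½(0.000751315 + 9.63178e-06) = 0.000380473.
Integral + boundary = 0.00428636.
k=1: B_{2}/(2)! × [f^{(1)}(47) − f^{(1)}(11)] = 1/12 × (-6.14794e-07 − (-0.000204904)) = 1.70241e-05.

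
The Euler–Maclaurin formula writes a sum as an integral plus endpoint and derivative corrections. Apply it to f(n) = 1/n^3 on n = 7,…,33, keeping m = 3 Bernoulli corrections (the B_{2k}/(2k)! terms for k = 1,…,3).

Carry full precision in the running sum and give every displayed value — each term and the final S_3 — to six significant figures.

S_3 ≈ 0.0113198

∫_7^33 1/x^3 dx evaluates to 0.00974494.
½[f(7) + f(33)] = ½[0.00291545 + 2.78265e-05] = 0.00147164.
Running total after boundary: 0.0112166.
Order-1 term: 1/12 · (-2.52968e-06 − (-0.00124948)) = 0.000103912.
Partial sum through k=1: 0.0113205.
Order-2 term: −1/720 · (-4.64588e-08 − (-0.000509992)) = -7.08257e-07.
Partial sum through k=2: 0.0113198.
Order-3 term: 1/30240 · (-1.79180e-09 − (-0.000437136)) = 1.44555e-08.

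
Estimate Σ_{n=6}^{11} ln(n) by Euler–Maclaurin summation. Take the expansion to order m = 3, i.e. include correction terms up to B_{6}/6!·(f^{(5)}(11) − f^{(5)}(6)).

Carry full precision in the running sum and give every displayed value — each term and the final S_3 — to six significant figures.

The integral term ∫_6^11 ln(x) dx = 10.6263.
Endpoint term: (f(6) + f(11))/2 = (1.79176 + 2.39790)/2 = 2.09483.
So far: 12.7211.
k=1: B_{2}/(2)! × [f^{(1)}(11) − f^{(1)}(6)] = 1/12 × (0.0909091 − 0.166667) = -0.00631313.
Partial sum through k=1: 12.7148.
k=2: B_{4}/(4)! × [f^{(3)}(11) − f^{(3)}(6)] = −1/720 × (0.00150263 − 0.00925926) = 1.07731e-05.
Partial sum through k=2: 12.7148.
k=3: B_{6}/(6)! × [f^{(5)}(11) − f^{(5)}(6)] = 1/30240 × (0.000149021 − 0.00308642) = -9.71362e-08.

S_3 ≈ 12.7148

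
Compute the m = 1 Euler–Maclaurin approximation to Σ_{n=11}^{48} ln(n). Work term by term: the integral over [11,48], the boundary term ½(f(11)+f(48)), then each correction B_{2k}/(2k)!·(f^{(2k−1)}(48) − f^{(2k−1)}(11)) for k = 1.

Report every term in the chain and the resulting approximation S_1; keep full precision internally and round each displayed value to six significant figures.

S_1 ≈ 125.570

The integral term ∫_11^48 ln(x) dx = 122.441.
Endpoint term: (f(11) + f(48))/2 = (2.39790 + 3.87120)/2 = 3.13455.
Integral + boundary = 125.575.
Order-1 term: 1/12 · (0.0208333 − 0.0909091) = -0.00583965.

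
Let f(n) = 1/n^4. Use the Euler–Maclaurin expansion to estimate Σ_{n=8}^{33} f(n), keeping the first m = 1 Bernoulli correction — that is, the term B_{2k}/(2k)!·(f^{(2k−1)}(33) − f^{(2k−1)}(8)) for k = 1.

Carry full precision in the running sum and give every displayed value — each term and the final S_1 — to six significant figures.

S_1 ≈ 0.000774422

Integral: ∫_8^33 1/x^4 dx = 0.000641766.
Boundary: ½(f(8) + f(33)) = ½(0.000244141 + 8.43226e-07) = 0.000122492.
So far: 0.000764258.
Correction k=1: B_{2}/2! · (f^{(1)}(33) − f^{(1)}(8)) = 1/12 · (-1.02209e-07 − (-0.000122070)) = 1.01640e-05.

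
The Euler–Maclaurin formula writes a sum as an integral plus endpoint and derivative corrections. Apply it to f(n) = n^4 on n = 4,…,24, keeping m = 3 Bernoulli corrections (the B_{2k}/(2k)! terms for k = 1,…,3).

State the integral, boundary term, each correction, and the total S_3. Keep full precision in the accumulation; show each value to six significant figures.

The integral term ∫_4^24 x^4 dx = 1.59232e+06.
Endpoint term: (f(4) + f(24))/2 = (256.000 + 331776)/2 = 166016.
Integral + boundary = 1.75834e+06.
k=1: B_{2}/(2)! × [f^{(1)}(24) − f^{(1)}(4)] = 1/12 × (55296.0 − 256.000) = 4586.67.
After k=1: 1.76292e+06.
k=2: B_{4}/(4)! × [f^{(3)}(24) − f^{(3)}(4)] = −1/720 × (576.000 − 96.0000) = -0.666667.
After k=2: 1.76292e+06.
k=3: B_{6}/(6)! × [f^{(5)}(24) − f^{(5)}(4)] = 1/30240 × (0.00000 − 0.00000) = 0.00000.

S_3 ≈ 1.76292e+06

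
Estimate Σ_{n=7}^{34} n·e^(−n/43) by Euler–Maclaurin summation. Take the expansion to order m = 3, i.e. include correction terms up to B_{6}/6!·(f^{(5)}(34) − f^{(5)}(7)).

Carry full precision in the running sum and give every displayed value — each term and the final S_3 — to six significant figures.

S_3 ≈ 336.004

Integral: ∫_7^34 x·e^(−x/43) dx = 325.371.
Endpoint term: (f(7) + f(34))/2 = (5.94838 + 15.4200)/2 = 10.6842.
Integral + boundary = 336.055.
Order-1 term: 1/12 · (0.0949245 − 0.711435) = -0.0513758.
Partial sum through k=1: 336.004.
Order-2 term: −1/720 · (0.000541904 − 0.00130393) = 1.05837e-06.
Partial sum through k=2: 336.004.
Order-3 term: 1/30240 · (5.58394e-07 − 1.20233e-06) = -2.12940e-11.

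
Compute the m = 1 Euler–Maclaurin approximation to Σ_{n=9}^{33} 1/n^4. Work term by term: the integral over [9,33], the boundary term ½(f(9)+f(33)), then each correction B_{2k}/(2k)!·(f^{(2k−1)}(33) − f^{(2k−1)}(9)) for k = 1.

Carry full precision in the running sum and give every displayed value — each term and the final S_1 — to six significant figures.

The integral term ∫_9^33 1/x^4 dx = 0.000447972.
Boundary: ½(f(9) + f(33)) = ½(0.000152416 + 8.43226e-07) = 7.66295e-05.
Integral + boundary = 0.000524601.
Correction k=1: B_{2}/2! · (f^{(1)}(33) − f^{(1)}(9)) = 1/12 · (-1.02209e-07 − (-6.77404e-05)) = 5.63651e-06.

S_1 ≈ 0.000530238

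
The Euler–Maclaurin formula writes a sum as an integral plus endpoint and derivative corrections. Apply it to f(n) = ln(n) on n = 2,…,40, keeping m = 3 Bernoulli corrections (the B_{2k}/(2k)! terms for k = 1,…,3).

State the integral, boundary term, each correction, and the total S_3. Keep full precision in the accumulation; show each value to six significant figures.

S_3 ≈ 110.321

∫_2^40 ln(x) dx evaluates to 108.169.
Boundary: ½(f(2) + f(40)) = ½(0.693147 + 3.68888) = 2.19101.
Running total after boundary: 110.360.
Order-1 term: 1/12 · (0.0250000 − 0.500000) = -0.0395833.
Partial sum through k=1: 110.320.
Order-2 term: −1/720 · (3.12500e-05 − 0.250000) = 0.000347179.
Partial sum through k=2: 110.321.
Order-3 term: 1/30240 · (2.34375e-07 − 0.750000) = -2.48016e-05.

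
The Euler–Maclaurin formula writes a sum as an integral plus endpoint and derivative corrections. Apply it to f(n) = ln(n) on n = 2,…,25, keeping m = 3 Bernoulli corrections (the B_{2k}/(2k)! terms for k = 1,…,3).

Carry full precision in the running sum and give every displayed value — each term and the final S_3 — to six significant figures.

∫_2^25 ln(x) dx evaluates to 56.0856.
Endpoint term: (f(2) + f(25))/2 = (0.693147 + 3.21888)/2 = 1.95601.
Integral + boundary = 58.0416.
k=1: B_{2}/(2)! × [f^{(1)}(25) − f^{(1)}(2)] = 1/12 × (0.0400000 − 0.500000) = -0.0383333.
Running total after k=1: 58.0033.
k=2: B_{4}/(4)! × [f^{(3)}(25) − f^{(3)}(2)] = −1/720 × (0.000128000 − 0.250000) = 0.000347044.
Running total after k=2: 58.0036.
k=3: B_{6}/(6)! × [f^{(5)}(25) − f^{(5)}(2)] = 1/30240 × (2.45760e-06 − 0.750000) = -2.48015e-05.

S_3 ≈ 58.0036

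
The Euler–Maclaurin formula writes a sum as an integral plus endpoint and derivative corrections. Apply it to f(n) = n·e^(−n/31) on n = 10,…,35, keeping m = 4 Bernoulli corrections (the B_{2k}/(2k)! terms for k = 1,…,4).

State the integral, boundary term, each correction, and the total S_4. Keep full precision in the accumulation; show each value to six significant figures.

S_4 ≈ 268.226

∫_10^35 x·e^(−x/31) dx evaluates to 258.991.
Endpoint term: (f(10) + f(35))/2 = (7.24278 + 11.3171)/2 = 9.27994.
So far: 268.271.
k=1: B_{2}/(2)! × [f^{(1)}(35) − f^{(1)}(10)] = 1/12 × (-0.0417221 − 0.490640) = -0.0443635.
Running total after k=1: 268.226.
k=2: B_{4}/(4)! × [f^{(3)}(35) − f^{(3)}(10)] = −1/720 × (0.000629521 − 0.00201789) = 1.92829e-06.
Running total after k=2: 268.226.
k=3: B_{6}/(6)! × [f^{(5)}(35) − f^{(5)}(10)] = 1/30240 × (1.35532e-06 − 3.66830e-06) = -7.64875e-11.
Running total after k=3: 268.226.
k=4: B_{8}/(8)! × [f^{(7)}(35) − f^{(7)}(10)] = −1/1209600 × (2.13898e-09 − 5.44933e-09) = 2.73673e-15.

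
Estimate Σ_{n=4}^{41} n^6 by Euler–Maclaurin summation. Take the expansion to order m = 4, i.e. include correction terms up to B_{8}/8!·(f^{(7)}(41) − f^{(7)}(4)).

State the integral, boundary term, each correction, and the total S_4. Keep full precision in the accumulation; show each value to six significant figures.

S_4 ≈ 3.02550e+10

The integral term ∫_4^41 x^6 dx = 2.78220e+10.
½[f(4) + f(41)] = ½[4096.00 + 4.75010e+09] = 2.37505e+09.
Running total after boundary: 3.01971e+10.
Order-1 term: 1/12 · (6.95137e+08 − 6144.00) = 5.79276e+07.
Partial sum through k=1: 3.02550e+10.
Order-2 term: −1/720 · (8.27052e+06 − 7680.00) = -11476.2.
Partial sum through k=2: 3.02550e+10.
Order-3 term: 1/30240 · (29520.0 − 2880.00) = 0.880952.
Partial sum through k=3: 3.02550e+10.
Order-4 term: −1/1209600 · (0.00000 − 0.00000) = 0.00000.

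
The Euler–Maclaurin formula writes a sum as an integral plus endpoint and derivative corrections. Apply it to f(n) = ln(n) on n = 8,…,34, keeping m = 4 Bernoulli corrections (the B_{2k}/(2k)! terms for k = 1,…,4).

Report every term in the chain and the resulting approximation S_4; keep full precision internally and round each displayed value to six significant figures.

Integral: ∫_8^34 ln(x) dx = 77.2607.
Boundary: ½(f(8) + f(34)) = ½(2.07944 + 3.52636) = 2.80290.
Running total after boundary: 80.0636.
Correction k=1: B_{2}/2! · (f^{(1)}(34) − f^{(1)}(8)) = 1/12 · (0.0294118 − 0.125000) = -0.00796569.
Running total after k=1: 80.0557.
Correction k=2: B_{4}/4! · (f^{(3)}(34) − f^{(3)}(8)) = −1/720 · (5.08854e-05 − 0.00390625) = 5.35467e-06.
Running total after k=2: 80.0557.
Correction k=3: B_{6}/6! · (f^{(5)}(34) − f^{(5)}(8)) = 1/30240 · (5.28222e-07 − 0.000732422) = -2.42028e-08.
Running total after k=3: 80.0557.
Correction k=4: B_{8}/8! · (f^{(7)}(34) − f^{(7)}(8)) = −1/1209600 · (1.37082e-08 − 0.000343323) = 2.83820e-10.

S_4 ≈ 80.0557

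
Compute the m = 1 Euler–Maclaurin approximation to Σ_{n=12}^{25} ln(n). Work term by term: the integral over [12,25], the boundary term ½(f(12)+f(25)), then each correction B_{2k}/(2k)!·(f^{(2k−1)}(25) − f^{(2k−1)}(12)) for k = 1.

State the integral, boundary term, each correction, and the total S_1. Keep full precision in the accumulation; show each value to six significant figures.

Integral: ∫_12^25 ln(x) dx = 37.6530.
Endpoint term: (f(12) + f(25))/2 = (2.48491 + 3.21888)/2 = 2.85189.
Integral + boundary = 40.5049.
Correction k=1: B_{2}/2! · (f^{(1)}(25) − f^{(1)}(12)) = 1/12 · (0.0400000 − 0.0833333) = -0.00361111.

S_1 ≈ 40.5013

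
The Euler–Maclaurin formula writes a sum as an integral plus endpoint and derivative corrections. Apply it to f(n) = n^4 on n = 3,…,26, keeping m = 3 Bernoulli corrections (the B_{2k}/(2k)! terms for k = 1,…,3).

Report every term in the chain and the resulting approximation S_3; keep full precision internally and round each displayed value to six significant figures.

S_3 ≈ 2.61060e+06

Integral: ∫_3^26 x^4 dx = 2.37623e+06.
Endpoint term: (f(3) + f(26))/2 = (81.0000 + 456976)/2 = 228528.
So far: 2.60476e+06.
k=1: B_{2}/(2)! × [f^{(1)}(26) − f^{(1)}(3)] = 1/12 × (70304.0 − 108.000) = 5849.67.
Partial sum through k=1: 2.61060e+06.
k=2: B_{4}/(4)! × [f^{(3)}(26) − f^{(3)}(3)] = −1/720 × (624.000 − 72.0000) = -0.766667.
Partial sum through k=2: 2.61060e+06.
k=3: B_{6}/(6)! × [f^{(5)}(26) − f^{(5)}(3)] = 1/30240 × (0.00000 − 0.00000) = 0.00000.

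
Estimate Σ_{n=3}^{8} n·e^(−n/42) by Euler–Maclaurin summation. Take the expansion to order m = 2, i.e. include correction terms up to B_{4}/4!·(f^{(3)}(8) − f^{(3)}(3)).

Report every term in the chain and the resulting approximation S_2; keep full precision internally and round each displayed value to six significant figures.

Integral: ∫_3^8 x·e^(−x/42) dx = 23.9212.
½[f(3) + f(8)] = ½[2.79319 + 6.61252] = 4.70286.
Integral + boundary = 28.6241.
Order-1 term: 1/12 · (0.669124 − 0.864558) = -0.0162862.
After k=1: 28.6078.
Order-2 term: −1/720 · (0.00131647 − 0.00154574) = 3.18428e-07.

S_2 ≈ 28.6078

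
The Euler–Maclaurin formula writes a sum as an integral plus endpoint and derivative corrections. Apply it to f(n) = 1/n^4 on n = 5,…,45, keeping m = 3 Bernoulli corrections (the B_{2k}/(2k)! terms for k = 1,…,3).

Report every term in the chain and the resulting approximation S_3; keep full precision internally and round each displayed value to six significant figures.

The integral term ∫_5^45 1/x^4 dx = 0.00266301.
½[f(5) + f(45)] = ½[0.00160000 + 2.43865e-07] = 0.000800122.
Integral + boundary = 0.00346313.
Correction k=1: B_{2}/2! · (f^{(1)}(45) − f^{(1)}(5)) = 1/12 · (-2.16769e-08 − (-0.00128000)) = 0.000106665.
Running total after k=1: 0.00356980.
Correction k=2: B_{4}/4! · (f^{(3)}(45) − f^{(3)}(5)) = −1/720 · (-3.21139e-10 − (-0.00153600)) = -2.13333e-06.
Running total after k=2: 0.00356766.
Correction k=3: B_{6}/6! · (f^{(5)}(45) − f^{(5)}(5)) = 1/30240 · (-8.88089e-12 − (-0.00344064)) = 1.13778e-07.

S_3 ≈ 0.00356778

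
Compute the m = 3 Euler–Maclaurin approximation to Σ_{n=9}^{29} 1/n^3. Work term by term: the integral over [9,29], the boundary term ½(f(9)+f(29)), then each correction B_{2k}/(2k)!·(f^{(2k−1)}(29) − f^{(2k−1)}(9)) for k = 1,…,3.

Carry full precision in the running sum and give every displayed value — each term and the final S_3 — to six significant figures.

S_3 ≈ 0.00632228

Integral: ∫_9^29 1/x^3 dx = 0.00557831.
½[f(9) + f(29)] = ½[0.00137174 + 4.10021e-05] = 0.000706372.
So far: 0.00628468.
k=1: B_{2}/(2)! × [f^{(1)}(29) − f^{(1)}(9)] = 1/12 × (-4.24160e-06 − (-0.000457247)) = 3.77505e-05.
Partial sum through k=1: 0.00632243.
k=2: B_{4}/(4)! × [f^{(3)}(29) − f^{(3)}(9)] = −1/720 × (-1.00870e-07 − (-0.000112901)) = -1.56666e-07.
Partial sum through k=2: 0.00632228.
k=3: B_{6}/(6)! × [f^{(5)}(29) − f^{(5)}(9)] = 1/30240 × (-5.03752e-09 − (-5.85410e-05)) = 1.93571e-09.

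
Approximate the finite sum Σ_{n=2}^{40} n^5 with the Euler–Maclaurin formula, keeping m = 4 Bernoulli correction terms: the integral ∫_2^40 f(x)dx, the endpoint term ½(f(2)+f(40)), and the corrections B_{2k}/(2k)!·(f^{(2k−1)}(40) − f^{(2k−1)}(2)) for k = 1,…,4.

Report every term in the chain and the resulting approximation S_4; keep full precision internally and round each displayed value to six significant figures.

S_4 ≈ 7.34933e+08

∫_2^40 x^5 dx evaluates to 6.82667e+08.
Endpoint term: (f(2) + f(40))/2 = (32.0000 + 1.02400e+08)/2 = 5.12000e+07.
Running total after boundary: 7.33867e+08.
Correction k=1: B_{2}/2! · (f^{(1)}(40) − f^{(1)}(2)) = 1/12 · (1.28000e+07 − 80.0000) = 1.06666e+06.
Partial sum through k=1: 7.34933e+08.
Correction k=2: B_{4}/4! · (f^{(3)}(40) − f^{(3)}(2)) = −1/720 · (96000.0 − 240.000) = -133.000.
Partial sum through k=2: 7.34933e+08.
Correction k=3: B_{6}/6! · (f^{(5)}(40) − f^{(5)}(2)) = 1/30240 · (120.000 − 120.000) = 0.00000.
Partial sum through k=3: 7.34933e+08.
Correction k=4: B_{8}/8! · (f^{(7)}(40) − f^{(7)}(2)) = −1/1209600 · (0.00000 − 0.00000) = 0.00000.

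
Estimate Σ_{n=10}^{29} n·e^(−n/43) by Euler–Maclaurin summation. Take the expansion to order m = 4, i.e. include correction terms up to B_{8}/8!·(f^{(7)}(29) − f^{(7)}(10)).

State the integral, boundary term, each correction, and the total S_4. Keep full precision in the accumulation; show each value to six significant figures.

Integral: ∫_10^29 x·e^(−x/43) dx = 228.851.
Boundary: ½(f(10) + f(29)) = ½(7.92504 + 14.7741) = 11.3496.
Integral + boundary = 240.200.
Order-1 term: 1/12 · (0.165868 − 0.608200) = -0.0368610.
After k=1: 240.164.
Order-2 term: −1/720 · (0.000640764 − 0.00118616) = 7.57492e-07.
After k=2: 240.164.
Order-3 term: 1/30240 · (6.44576e-07 − 1.10513e-06) = -1.52299e-11.
After k=3: 240.164.
Order-4 term: −1/1209600 · (5.09792e-10 − 8.48428e-10) = 2.79957e-16.

S_4 ≈ 240.164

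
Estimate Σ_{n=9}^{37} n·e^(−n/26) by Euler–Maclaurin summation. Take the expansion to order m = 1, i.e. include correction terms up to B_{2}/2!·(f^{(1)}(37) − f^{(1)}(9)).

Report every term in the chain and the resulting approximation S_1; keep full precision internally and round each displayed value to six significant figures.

S_1 ≈ 256.620

∫_9^37 x·e^(−x/26) dx evaluates to 249.026.
Boundary: ½(f(9) + f(37)) = ½(6.36663 + 8.91594) = 7.64129.
So far: 256.667.
k=1: B_{2}/(2)! × [f^{(1)}(37) − f^{(1)}(9)] = 1/12 × (-0.101949 − 0.462533) = -0.0470402.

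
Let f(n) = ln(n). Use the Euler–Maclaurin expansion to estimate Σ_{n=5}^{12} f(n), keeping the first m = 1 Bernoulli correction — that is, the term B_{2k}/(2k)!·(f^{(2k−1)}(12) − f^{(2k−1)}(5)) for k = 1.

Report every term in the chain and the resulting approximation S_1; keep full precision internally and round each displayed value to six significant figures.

∫_5^12 ln(x) dx evaluates to 14.7717.
Endpoint term: (f(5) + f(12))/2 = (1.60944 + 2.48491)/2 = 2.04717.
Running total after boundary: 16.8189.
Order-1 term: 1/12 · (0.0833333 − 0.200000) = -0.00972222.

S_1 ≈ 16.8091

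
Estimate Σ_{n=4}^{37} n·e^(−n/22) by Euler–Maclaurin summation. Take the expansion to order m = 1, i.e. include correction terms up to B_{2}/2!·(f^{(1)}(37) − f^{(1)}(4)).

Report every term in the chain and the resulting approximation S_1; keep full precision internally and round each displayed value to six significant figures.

∫_4^37 x·e^(−x/22) dx evaluates to 235.433.
Boundary: ½(f(4) + f(37)) = ½(3.33501 + 6.88331) = 5.10916.
Running total after boundary: 240.542.
Order-1 term: 1/12 · (-0.126842 − 0.682161) = -0.0674170.

S_1 ≈ 240.474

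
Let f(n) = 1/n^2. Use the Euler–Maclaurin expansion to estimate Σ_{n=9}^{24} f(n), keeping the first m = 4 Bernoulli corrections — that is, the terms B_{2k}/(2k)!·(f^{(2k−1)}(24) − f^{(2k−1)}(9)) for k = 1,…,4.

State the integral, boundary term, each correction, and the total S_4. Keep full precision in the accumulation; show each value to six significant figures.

∫_9^24 1/x^2 dx evaluates to 0.0694444.
Boundary: ½(f(9) + f(24)) = ½(0.0123457 + 0.00173611) = 0.00704090.
Running total after boundary: 0.0764853.
Order-1 term: 1/12 · (-0.000144676 − (-0.00274348)) = 0.000216567.
Running total after k=1: 0.0767019.
Order-2 term: −1/720 · (-3.01408e-06 − (-0.000406442)) = -5.60317e-07.
Running total after k=2: 0.0767013.
Order-3 term: 1/30240 · (-1.56983e-07 − (-0.000150534)) = 4.97279e-09.
Running total after k=3: 0.0767014.
Order-4 term: −1/1209600 · (-1.52623e-08 − (-0.000104073)) = -8.60265e-11.

S_4 ≈ 0.0767014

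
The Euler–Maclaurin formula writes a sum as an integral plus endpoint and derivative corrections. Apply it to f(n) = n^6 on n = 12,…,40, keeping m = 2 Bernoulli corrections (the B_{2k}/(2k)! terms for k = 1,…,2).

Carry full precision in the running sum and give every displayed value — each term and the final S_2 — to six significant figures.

S_2 ≈ 2.55012e+10

Integral: ∫_12^40 x^6 dx = 2.34006e+10.
½[f(12) + f(40)] = ½[2.98598e+06 + 4.09600e+09] = 2.04949e+09.
Integral + boundary = 2.54501e+10.
k=1: B_{2}/(2)! × [f^{(1)}(40) − f^{(1)}(12)] = 1/12 × (6.14400e+08 − 1.49299e+06) = 5.10756e+07.
Partial sum through k=1: 2.55012e+10.
k=2: B_{4}/(4)! × [f^{(3)}(40) − f^{(3)}(12)] = −1/720 × (7.68000e+06 − 207360) = -10378.7.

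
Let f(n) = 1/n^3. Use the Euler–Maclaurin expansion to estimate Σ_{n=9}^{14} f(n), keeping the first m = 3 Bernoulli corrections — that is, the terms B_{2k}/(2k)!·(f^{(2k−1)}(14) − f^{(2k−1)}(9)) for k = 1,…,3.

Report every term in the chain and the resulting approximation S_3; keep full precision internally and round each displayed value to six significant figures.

S_3 ≈ 0.00452136

The integral term ∫_9^14 1/x^3 dx = 0.00362182.
Endpoint term: (f(9) + f(14))/2 = (0.00137174 + 0.000364431)/2 = 0.000868087.
Running total after boundary: 0.00448991.
Correction k=1: B_{2}/2! · (f^{(1)}(14) − f^{(1)}(9)) = 1/12 · (-7.80925e-05 − (-0.000457247)) = 3.15962e-05.
After k=1: 0.00452150.
Correction k=2: B_{4}/4! · (f^{(3)}(14) − f^{(3)}(9)) = −1/720 · (-7.96862e-06 − (-0.000112901)) = -1.45739e-07.
After k=2: 0.00452136.
Correction k=3: B_{6}/6! · (f^{(5)}(14) − f^{(5)}(9)) = 1/30240 · (-1.70756e-06 − (-5.85410e-05)) = 1.87941e-09.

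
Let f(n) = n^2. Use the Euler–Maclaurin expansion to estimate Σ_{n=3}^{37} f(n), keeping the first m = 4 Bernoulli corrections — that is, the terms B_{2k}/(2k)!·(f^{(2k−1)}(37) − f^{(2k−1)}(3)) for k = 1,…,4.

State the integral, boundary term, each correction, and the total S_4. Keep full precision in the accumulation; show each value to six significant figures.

S_4 ≈ 17570.0

∫_3^37 x^2 dx evaluates to 16875.3.
Endpoint term: (f(3) + f(37))/2 = (9.00000 + 1369.00)/2 = 689.000.
Integral + boundary = 17564.3.
Order-1 term: 1/12 · (74.0000 − 6.00000) = 5.66667.
After k=1: 17570.0.
Order-2 term: −1/720 · (0.00000 − 0.00000) = 0.00000.
After k=2: 17570.0.
Order-3 term: 1/30240 · (0.00000 − 0.00000) = 0.00000.
After k=3: 17570.0.
Order-4 term: −1/1209600 · (0.00000 − 0.00000) = 0.00000.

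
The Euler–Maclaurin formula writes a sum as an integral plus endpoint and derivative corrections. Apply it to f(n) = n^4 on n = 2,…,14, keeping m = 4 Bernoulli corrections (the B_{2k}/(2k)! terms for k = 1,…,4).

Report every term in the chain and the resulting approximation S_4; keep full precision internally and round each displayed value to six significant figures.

S_4 ≈ 127686

Integral: ∫_2^14 x^4 dx = 107558.
Endpoint term: (f(2) + f(14))/2 = (16.0000 + 38416.0)/2 = 19216.0.
Integral + boundary = 126774.
Order-1 term: 1/12 · (10976.0 − 32.0000) = 912.000.
After k=1: 127686.
Order-2 term: −1/720 · (336.000 − 48.0000) = -0.400000.
After k=2: 127686.
Order-3 term: 1/30240 · (0.00000 − 0.00000) = 0.00000.
After k=3: 127686.
Order-4 term: −1/1209600 · (0.00000 − 0.00000) = 0.00000.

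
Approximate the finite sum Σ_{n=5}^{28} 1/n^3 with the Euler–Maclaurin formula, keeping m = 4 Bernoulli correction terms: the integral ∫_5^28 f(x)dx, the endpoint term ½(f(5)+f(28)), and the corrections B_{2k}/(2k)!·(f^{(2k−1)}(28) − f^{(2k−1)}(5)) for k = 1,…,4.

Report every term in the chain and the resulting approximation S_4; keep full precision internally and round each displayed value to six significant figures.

S_4 ≈ 0.0237795

Integral: ∫_5^28 1/x^3 dx = 0.0193622.
Boundary: ½(f(5) + f(28)) = ½(0.00800000 + 4.55539e-05) = 0.00402278.
So far: 0.0233850.
Correction k=1: B_{2}/2! · (f^{(1)}(28) − f^{(1)}(5)) = 1/12 · (-4.88078e-06 − (-0.00480000)) = 0.000399593.
After k=1: 0.0237846.
Correction k=2: B_{4}/4! · (f^{(3)}(28) − f^{(3)}(5)) = −1/720 · (-1.24510e-07 − (-0.00384000)) = -5.33316e-06.
After k=2: 0.0237793.
Correction k=3: B_{6}/6! · (f^{(5)}(28) − f^{(5)}(5)) = 1/30240 · (-6.67016e-09 − (-0.00645120)) = 2.13333e-07.
After k=3: 0.0237795.
Correction k=4: B_{8}/8! · (f^{(7)}(28) − f^{(7)}(5)) = −1/1209600 · (-6.12566e-10 − (-0.0185795)) = -1.53600e-08.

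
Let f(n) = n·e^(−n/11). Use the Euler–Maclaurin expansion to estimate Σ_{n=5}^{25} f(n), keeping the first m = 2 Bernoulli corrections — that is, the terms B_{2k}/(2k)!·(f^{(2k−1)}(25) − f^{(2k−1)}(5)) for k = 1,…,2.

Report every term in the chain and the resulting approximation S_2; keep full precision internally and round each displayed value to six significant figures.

S_2 ≈ 73.7484

∫_5^25 x·e^(−x/11) dx evaluates to 70.9134.
Boundary: ½(f(5) + f(25)) = ½(3.17368 + 2.57577) = 2.87473.
Running total after boundary: 73.7881.
Correction k=1: B_{2}/2! · (f^{(1)}(25) − f^{(1)}(5)) = 1/12 · (-0.131130 − 0.346220) = -0.0397792.
Partial sum through k=1: 73.7484.
Correction k=2: B_{4}/4! · (f^{(3)}(25) − f^{(3)}(5)) = −1/720 · (0.000619269 − 0.0133528) = 1.76855e-05.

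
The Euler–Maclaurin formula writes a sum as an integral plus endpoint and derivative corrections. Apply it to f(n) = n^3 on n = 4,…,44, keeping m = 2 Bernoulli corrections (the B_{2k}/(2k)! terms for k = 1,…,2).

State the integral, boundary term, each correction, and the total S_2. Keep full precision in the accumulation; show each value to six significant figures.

∫_4^44 x^3 dx evaluates to 936960.
Endpoint term: (f(4) + f(44))/2 = (64.0000 + 85184.0)/2 = 42624.0.
So far: 979584.
k=1: B_{2}/(2)! × [f^{(1)}(44) − f^{(1)}(4)] = 1/12 × (5808.00 − 48.0000) = 480.000.
Partial sum through k=1: 980064.
k=2: B_{4}/(4)! × [f^{(3)}(44) − f^{(3)}(4)] = −1/720 × (6.00000 − 6.00000) = 0.00000.

S_2 ≈ 980064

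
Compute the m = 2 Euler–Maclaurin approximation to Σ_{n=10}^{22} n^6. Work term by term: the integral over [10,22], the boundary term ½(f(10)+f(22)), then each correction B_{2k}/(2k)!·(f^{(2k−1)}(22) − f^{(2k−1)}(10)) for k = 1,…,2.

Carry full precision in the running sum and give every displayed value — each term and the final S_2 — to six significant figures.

S_2 ≈ 4.14623e+08

The integral term ∫_10^22 x^6 dx = 3.54908e+08.
Endpoint term: (f(10) + f(22))/2 = (1.00000e+06 + 1.13380e+08)/2 = 5.71900e+07.
Integral + boundary = 4.12098e+08.
Order-1 term: 1/12 · (3.09218e+07 − 600000) = 2.52682e+06.
After k=1: 4.14625e+08.
Order-2 term: −1/720 · (1.27776e+06 − 120000) = -1608.00.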